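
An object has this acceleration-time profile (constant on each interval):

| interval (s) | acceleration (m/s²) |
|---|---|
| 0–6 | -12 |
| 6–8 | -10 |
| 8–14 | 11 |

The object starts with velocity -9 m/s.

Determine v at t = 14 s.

Δv equals the area under the a-t graph; then v = v₀ + Δv.
0–6 s: -12 × 6 = -72 m/s
6–8 s: -10 × 2 = -20 m/s
8–14 s: 11 × 6 = 66 m/s
Δv = -26 m/s, so v(14) = -9 + (-26) = -35 m/s.

-35 m/s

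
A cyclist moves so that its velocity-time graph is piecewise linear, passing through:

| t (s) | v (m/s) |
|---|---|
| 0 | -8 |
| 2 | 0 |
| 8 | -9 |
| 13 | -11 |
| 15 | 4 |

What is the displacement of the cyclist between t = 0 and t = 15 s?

Displacement is the signed area under the v-t curve.
0–2 s: ½(-8 + 0)(2) = -8 m
2–8 s: ½(0 + -9)(6) = -27 m
8–13 s: ½(-9 + -11)(5) = -50 m
13–15 s: ½(-11 + 4)(2) = -7 m
Net displacement = -92 m

-92 m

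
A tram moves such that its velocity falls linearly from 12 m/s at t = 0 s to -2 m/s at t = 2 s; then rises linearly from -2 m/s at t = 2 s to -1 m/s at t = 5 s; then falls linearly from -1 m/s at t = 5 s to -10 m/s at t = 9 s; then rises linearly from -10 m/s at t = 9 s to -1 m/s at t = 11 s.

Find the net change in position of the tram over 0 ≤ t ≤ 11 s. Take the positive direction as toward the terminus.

-27.5 m

Displacement is the signed area under the v-t curve.
0–2 s: ½(12 + -2)(2) = 10 m
2–5 s: ½(-2 + -1)(3) = -4.5 m
5–9 s: ½(-1 + -10)(4) = -22 m
9–11 s: ½(-10 + -1)(2) = -11 m
Net displacement = -27.5 m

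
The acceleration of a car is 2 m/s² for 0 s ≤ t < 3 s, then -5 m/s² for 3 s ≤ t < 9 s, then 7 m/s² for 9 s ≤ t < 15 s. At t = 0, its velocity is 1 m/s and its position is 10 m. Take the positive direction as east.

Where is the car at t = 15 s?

On each constant-a segment, Δv = aΔt and Δx = v₀Δt + ½aΔt²; chain segment to segment.
0–3 s: v starts 1 m/s; Δx = 1·3 + ½·2·3² = 12 m; v ends 7 m/s.
3–9 s: v starts 7 m/s; Δx = 7·6 + ½·-5·6² = -48 m; v ends -23 m/s.
9–15 s: v starts -23 m/s; Δx = -23·6 + ½·7·6² = -12 m; v ends 19 m/s.
x(15) = 10 + Σ Δx = -38 m.

-38 m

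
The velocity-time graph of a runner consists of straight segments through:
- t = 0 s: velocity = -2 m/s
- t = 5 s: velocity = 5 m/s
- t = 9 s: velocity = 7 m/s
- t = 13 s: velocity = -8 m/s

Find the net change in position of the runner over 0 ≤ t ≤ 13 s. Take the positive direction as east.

Displacement is the signed area under the v-t curve.
0–5 s: ½(-2 + 5)(5) = 7.5 m
5–9 s: ½(5 + 7)(4) = 24 m
9–13 s: ½(7 + -8)(4) = -2 m
Net displacement = 29.5 m

29.5 m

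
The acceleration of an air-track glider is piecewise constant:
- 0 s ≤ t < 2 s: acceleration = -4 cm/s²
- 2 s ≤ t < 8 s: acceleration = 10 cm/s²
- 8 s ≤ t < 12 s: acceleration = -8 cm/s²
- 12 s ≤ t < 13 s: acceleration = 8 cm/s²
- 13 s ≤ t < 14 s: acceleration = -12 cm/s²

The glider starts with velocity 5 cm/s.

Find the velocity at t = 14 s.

Δv equals the area under the a-t graph; then v = v₀ + Δv.
0–2 s: -4 × 2 = -8 cm/s
2–8 s: 10 × 6 = 60 cm/s
8–12 s: -8 × 4 = -32 cm/s
12–13 s: 8 × 1 = 8 cm/s
13–14 s: -12 × 1 = -12 cm/s
Δv = 16 cm/s, so v(14) = 5 + (16) = 21 cm/s.

21 cm/s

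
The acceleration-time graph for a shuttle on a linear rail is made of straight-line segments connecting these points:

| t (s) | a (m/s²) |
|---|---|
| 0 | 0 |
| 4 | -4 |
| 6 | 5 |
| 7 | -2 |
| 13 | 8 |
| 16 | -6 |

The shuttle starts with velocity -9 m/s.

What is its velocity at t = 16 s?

6.5 m/s

Δv equals the area under the a-t graph; then v = v₀ + Δv.
0–4 s: ½(0 + -4)(4) = -8 m/s
4–6 s: ½(-4 + 5)(2) = 1 m/s
6–7 s: ½(5 + -2)(1) = 1.5 m/s
7–13 s: ½(-2 + 8)(6) = 18 m/s
13–16 s: ½(8 + -6)(3) = 3 m/s
Δv = 15.5 m/s, so v(16) = -9 + (15.5) = 6.5 m/s.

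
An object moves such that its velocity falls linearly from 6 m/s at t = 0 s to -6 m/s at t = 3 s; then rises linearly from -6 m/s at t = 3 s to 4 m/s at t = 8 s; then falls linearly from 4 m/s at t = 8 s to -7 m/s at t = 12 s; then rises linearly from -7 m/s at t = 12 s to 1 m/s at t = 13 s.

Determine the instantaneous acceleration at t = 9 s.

-2.75 m/s²

Acceleration is the slope of the v-t graph on 8–12 s: (-7 − 4)/(12 − 8) = -2.75 m/s².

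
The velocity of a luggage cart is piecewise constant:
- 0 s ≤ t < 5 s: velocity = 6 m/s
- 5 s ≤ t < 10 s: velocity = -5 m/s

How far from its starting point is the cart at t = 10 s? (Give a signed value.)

Displacement is the signed area under the v-t curve.
0–5 s: 6 × 5 = 30 m
5–10 s: -5 × 5 = -25 m
Net displacement = 5 m

5 m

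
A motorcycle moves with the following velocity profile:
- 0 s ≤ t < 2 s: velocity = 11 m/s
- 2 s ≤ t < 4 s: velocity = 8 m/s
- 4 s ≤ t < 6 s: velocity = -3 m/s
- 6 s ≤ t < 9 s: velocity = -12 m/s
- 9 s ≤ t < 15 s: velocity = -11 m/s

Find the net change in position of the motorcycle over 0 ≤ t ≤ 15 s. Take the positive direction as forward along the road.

Net displacement equals the area under the velocity-time graph (areas below the axis count negative).
0–2 s: 11 × 2 = 22 m
2–4 s: 8 × 2 = 16 m
4–6 s: -3 × 2 = -6 m
6–9 s: -12 × 3 = -36 m
9–15 s: -11 × 6 = -66 m
Net displacement = -70 m

-70 m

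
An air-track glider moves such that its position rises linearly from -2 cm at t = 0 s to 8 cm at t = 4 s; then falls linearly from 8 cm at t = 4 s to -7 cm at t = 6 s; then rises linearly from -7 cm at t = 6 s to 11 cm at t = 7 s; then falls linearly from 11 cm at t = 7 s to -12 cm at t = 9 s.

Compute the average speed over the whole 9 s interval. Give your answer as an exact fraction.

22/3 cm/s

Average speed = (total path length)/(elapsed time); on a piecewise-linear x-t graph the path length is Σ|Δx|.
0–4 s: |Δx| = |8 − -2| = 10 cm
4–6 s: |Δx| = |-7 − 8| = 15 cm
6–7 s: |Δx| = |11 − -7| = 18 cm
7–9 s: |Δx| = |-12 − 11| = 23 cm
Total path = 66 cm; average speed = 66/9 = 22/3 cm/s.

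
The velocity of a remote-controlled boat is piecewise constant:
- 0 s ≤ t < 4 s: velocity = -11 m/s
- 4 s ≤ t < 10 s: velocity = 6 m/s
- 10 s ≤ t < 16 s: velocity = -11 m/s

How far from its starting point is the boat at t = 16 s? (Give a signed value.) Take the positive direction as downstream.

-74 m

Net displacement equals the area under the velocity-time graph (areas below the axis count negative).
0–4 s: -11 × 4 = -44 m
4–10 s: 6 × 6 = 36 m
10–16 s: -11 × 6 = -66 m
Net displacement = -74 m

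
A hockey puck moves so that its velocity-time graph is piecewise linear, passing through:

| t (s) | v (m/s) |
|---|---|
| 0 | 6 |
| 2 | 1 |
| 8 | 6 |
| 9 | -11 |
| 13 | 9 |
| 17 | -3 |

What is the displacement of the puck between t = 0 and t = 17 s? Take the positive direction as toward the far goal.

33.5 m

Displacement is the signed area under the v-t curve.
0–2 s: ½(6 + 1)(2) = 7 m
2–8 s: ½(1 + 6)(6) = 21 m
8–9 s: ½(6 + -11)(1) = -2.5 m
9–13 s: ½(-11 + 9)(4) = -4 m
13–17 s: ½(9 + -3)(4) = 12 m
Net displacement = 33.5 m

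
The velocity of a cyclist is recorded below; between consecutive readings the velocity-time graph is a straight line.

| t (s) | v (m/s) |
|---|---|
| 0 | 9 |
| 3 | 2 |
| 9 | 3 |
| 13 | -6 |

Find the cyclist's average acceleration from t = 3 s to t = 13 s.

Average acceleration = Δv/Δt = (-6 − 2)/(13 − 3) = -0.8 m/s².

-0.8 m/s²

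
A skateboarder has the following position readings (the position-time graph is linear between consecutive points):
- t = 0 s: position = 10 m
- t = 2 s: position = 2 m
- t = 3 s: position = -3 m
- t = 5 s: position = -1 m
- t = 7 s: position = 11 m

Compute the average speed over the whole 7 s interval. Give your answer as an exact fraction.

Average speed = (total path length)/(elapsed time); on a piecewise-linear x-t graph the path length is Σ|Δx|.
0–2 s: |Δx| = |2 − 10| = 8 m
2–3 s: |Δx| = |-3 − 2| = 5 m
3–5 s: |Δx| = |-1 − -3| = 2 m
5–7 s: |Δx| = |11 − -1| = 12 m
Total path = 27 m; average speed = 27/7 = 27/7 m/s.

27/7 m/s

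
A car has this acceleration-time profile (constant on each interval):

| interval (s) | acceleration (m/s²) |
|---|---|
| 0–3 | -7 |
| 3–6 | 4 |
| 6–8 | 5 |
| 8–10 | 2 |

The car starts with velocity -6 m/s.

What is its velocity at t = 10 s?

Δv equals the area under the a-t graph; then v = v₀ + Δv.
0–3 s: -7 × 3 = -21 m/s
3–6 s: 4 × 3 = 12 m/s
6–8 s: 5 × 2 = 10 m/s
8–10 s: 2 × 2 = 4 m/s
Δv = 5 m/s, so v(10) = -6 + (5) = -1 m/s.

-1 m/s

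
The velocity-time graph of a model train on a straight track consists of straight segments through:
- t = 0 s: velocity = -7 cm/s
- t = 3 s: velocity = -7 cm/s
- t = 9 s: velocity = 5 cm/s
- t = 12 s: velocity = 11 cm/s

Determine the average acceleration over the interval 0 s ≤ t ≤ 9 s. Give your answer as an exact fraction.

Average acceleration = Δv/Δt = (5 − -7)/(9 − 0) = 4/3 cm/s².

4/3 cm/s²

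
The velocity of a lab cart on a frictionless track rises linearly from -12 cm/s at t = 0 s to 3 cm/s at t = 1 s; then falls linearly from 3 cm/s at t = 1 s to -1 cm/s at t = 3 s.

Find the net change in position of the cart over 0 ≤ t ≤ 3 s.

-2.5 cm

Displacement is the signed area under the v-t curve.
0–1 s: ½(-12 + 3)(1) = -4.5 cm
1–3 s: ½(3 + -1)(2) = 2 cm
Net displacement = -2.5 cm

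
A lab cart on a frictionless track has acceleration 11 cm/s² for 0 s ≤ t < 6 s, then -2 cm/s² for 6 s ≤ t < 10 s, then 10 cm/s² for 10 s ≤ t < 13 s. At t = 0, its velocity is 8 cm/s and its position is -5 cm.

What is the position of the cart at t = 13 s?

764 cm

On each constant-a segment, Δv = aΔt and Δx = v₀Δt + ½aΔt²; chain segment to segment.
0–6 s: v starts 8 cm/s; Δx = 8·6 + ½·11·6² = 246 cm; v ends 74 cm/s.
6–10 s: v starts 74 cm/s; Δx = 74·4 + ½·-2·4² = 280 cm; v ends 66 cm/s.
10–13 s: v starts 66 cm/s; Δx = 66·3 + ½·10·3² = 243 cm; v ends 96 cm/s.
x(13) = -5 + Σ Δx = 764 cm.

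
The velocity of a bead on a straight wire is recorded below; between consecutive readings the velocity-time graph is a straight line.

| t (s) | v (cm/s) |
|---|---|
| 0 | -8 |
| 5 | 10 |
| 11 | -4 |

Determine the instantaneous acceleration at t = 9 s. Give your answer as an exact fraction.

Acceleration is the slope of the v-t graph on 5–11 s: (-4 − 10)/(11 − 5) = -7/3 cm/s².

-7/3 cm/s²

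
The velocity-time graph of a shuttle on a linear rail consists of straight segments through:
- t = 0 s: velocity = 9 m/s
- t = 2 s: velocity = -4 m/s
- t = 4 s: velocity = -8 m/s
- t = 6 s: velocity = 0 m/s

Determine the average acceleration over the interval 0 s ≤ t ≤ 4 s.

-4.25 m/s²

Average acceleration = Δv/Δt = (-8 − 9)/(4 − 0) = -4.25 m/s².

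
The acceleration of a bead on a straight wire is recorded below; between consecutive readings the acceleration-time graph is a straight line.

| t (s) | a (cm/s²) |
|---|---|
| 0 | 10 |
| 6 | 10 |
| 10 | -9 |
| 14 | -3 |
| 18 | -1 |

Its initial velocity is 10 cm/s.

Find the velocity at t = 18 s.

40 cm/s

Δv equals the area under the a-t graph; then v = v₀ + Δv.
0–6 s: 10 × 6 = 60 cm/s
6–10 s: ½(10 + -9)(4) = 2 cm/s
10–14 s: ½(-9 + -3)(4) = -24 cm/s
14–18 s: ½(-3 + -1)(4) = -8 cm/s
Δv = 30 cm/s, so v(18) = 10 + (30) = 40 cm/s.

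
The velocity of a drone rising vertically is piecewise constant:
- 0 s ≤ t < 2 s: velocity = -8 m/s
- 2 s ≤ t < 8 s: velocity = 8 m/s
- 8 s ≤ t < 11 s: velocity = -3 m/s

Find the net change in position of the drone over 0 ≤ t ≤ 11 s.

Displacement is the signed area under the v-t curve.
0–2 s: -8 × 2 = -16 m
2–8 s: 8 × 6 = 48 m
8–11 s: -3 × 3 = -9 m
Net displacement = 23 m

23 m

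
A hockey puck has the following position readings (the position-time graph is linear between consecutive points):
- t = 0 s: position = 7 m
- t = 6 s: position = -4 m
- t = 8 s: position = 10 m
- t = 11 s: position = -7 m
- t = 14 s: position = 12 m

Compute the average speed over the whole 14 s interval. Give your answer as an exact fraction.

61/14 m/s

Average speed = (total path length)/(elapsed time); on a piecewise-linear x-t graph the path length is Σ|Δx|.
0–6 s: |Δx| = |-4 − 7| = 11 m
6–8 s: |Δx| = |10 − -4| = 14 m
8–11 s: |Δx| = |-7 − 10| = 17 m
11–14 s: |Δx| = |12 − -7| = 19 m
Total path = 61 m; average speed = 61/14 = 61/14 m/s.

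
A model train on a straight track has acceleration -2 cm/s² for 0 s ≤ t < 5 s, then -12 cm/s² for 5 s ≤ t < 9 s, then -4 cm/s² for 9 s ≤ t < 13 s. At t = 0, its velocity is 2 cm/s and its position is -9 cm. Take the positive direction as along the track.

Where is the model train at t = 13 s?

On each constant-a segment, Δv = aΔt and Δx = v₀Δt + ½aΔt²; chain segment to segment.
0–5 s: v starts 2 cm/s; Δx = 2·5 + ½·-2·5² = -15 cm; v ends -8 cm/s.
5–9 s: v starts -8 cm/s; Δx = -8·4 + ½·-12·4² = -128 cm; v ends -56 cm/s.
9–13 s: v starts -56 cm/s; Δx = -56·4 + ½·-4·4² = -256 cm; v ends -72 cm/s.
x(13) = -9 + Σ Δx = -408 cm.

-408 cm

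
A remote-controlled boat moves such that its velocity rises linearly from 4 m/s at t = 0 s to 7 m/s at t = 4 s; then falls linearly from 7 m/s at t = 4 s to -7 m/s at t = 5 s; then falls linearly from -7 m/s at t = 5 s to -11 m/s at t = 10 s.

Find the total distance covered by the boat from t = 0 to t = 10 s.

Total distance travelled is ∫|v| dt — sum the magnitudes of each area piece.
0–4 s: |½(4 + 7)(4)| = 22 m
4–5 s: v = 0 at t = 4.5 s; triangle areas 1.75 + 1.75 = 3.5 m
5–10 s: |½(-7 + -11)(5)| = 45 m
Total distance = 70.5 m

70.5 m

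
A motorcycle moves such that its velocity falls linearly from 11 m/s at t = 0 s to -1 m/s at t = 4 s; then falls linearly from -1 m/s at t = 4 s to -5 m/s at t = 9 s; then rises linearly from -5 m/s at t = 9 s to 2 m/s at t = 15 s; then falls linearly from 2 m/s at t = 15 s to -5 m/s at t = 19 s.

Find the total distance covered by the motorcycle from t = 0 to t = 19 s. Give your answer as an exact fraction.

1177/21 m

Total distance travelled is ∫|v| dt — sum the magnitudes of each area piece.
0–4 s: v = 0 at t = 11/3 s; triangle areas 121/6 + 1/6 = 61/3 m
4–9 s: |½(-1 + -5)(5)| = 15 m
9–15 s: v = 0 at t = 93/7 s; triangle areas 75/7 + 12/7 = 87/7 m
15–19 s: v = 0 at t = 113/7 s; triangle areas 8/7 + 50/7 = 58/7 m
Total distance = 1177/21 m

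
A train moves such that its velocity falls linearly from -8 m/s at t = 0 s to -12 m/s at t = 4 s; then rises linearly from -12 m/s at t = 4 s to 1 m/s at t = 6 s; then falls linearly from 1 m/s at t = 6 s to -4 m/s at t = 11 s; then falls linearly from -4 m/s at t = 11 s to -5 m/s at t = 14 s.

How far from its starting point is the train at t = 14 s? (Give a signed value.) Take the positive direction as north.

Net displacement equals the area under the velocity-time graph (areas below the axis count negative).
0–4 s: ½(-8 + -12)(4) = -40 m
4–6 s: ½(-12 + 1)(2) = -11 m
6–11 s: ½(1 + -4)(5) = -7.5 m
11–14 s: ½(-4 + -5)(3) = -13.5 m
Net displacement = -72 m

-72 m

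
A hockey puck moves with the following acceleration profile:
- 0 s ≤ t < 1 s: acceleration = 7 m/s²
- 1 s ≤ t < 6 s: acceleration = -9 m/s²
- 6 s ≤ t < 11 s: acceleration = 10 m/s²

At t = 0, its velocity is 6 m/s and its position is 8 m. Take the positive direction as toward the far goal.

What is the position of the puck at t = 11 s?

On each constant-a segment, Δv = aΔt and Δx = v₀Δt + ½aΔt²; chain segment to segment.
0–1 s: v starts 6 m/s; Δx = 6·1 + ½·7·1² = 9.5 m; v ends 13 m/s.
1–6 s: v starts 13 m/s; Δx = 13·5 + ½·-9·5² = -47.5 m; v ends -32 m/s.
6–11 s: v starts -32 m/s; Δx = -32·5 + ½·10·5² = -35 m; v ends 18 m/s.
x(11) = 8 + Σ Δx = -65 m.

-65 m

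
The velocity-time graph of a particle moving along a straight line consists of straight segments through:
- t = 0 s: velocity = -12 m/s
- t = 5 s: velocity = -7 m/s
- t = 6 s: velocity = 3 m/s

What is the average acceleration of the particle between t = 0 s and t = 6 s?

2.5 m/s²

Average acceleration = Δv/Δt = (3 − -12)/(6 − 0) = 2.5 m/s².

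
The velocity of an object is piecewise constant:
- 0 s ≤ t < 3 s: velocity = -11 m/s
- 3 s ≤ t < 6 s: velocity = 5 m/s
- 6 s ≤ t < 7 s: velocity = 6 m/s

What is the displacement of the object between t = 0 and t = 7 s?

Net displacement equals the area under the velocity-time graph (areas below the axis count negative).
0–3 s: -11 × 3 = -33 m
3–6 s: 5 × 3 = 15 m
6–7 s: 6 × 1 = 6 m
Net displacement = -12 m

-12 m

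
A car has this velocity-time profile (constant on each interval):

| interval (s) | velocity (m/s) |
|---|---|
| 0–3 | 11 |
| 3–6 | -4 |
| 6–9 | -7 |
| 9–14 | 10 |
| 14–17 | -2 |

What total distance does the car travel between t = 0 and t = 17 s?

Distance (not displacement) is the total path length: add the absolute areas under v-t.
0–3 s: |11| × 3 = 33 m
3–6 s: |-4| × 3 = 12 m
6–9 s: |-7| × 3 = 21 m
9–14 s: |10| × 5 = 50 m
14–17 s: |-2| × 3 = 6 m
Total distance = 122 m

122 m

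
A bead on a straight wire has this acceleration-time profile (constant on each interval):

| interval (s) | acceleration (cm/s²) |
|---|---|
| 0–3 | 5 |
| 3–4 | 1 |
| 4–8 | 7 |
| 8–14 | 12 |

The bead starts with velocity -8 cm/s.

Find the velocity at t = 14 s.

Δv equals the area under the a-t graph; then v = v₀ + Δv.
0–3 s: 5 × 3 = 15 cm/s
3–4 s: 1 × 1 = 1 cm/s
4–8 s: 7 × 4 = 28 cm/s
8–14 s: 12 × 6 = 72 cm/s
Δv = 116 cm/s, so v(14) = -8 + (116) = 108 cm/s.

108 cm/s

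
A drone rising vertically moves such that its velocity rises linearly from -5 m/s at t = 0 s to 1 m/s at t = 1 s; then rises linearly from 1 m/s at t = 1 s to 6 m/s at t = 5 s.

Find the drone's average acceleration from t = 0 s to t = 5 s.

2.2 m/s²

Average acceleration = Δv/Δt = (6 − -5)/(5 − 0) = 2.2 m/s².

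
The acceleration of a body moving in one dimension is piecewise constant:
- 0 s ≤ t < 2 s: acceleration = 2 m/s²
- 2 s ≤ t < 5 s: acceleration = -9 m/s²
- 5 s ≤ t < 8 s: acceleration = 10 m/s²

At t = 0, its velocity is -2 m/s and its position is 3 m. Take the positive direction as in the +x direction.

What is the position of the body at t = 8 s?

-61.5 m

On each constant-a segment, Δv = aΔt and Δx = v₀Δt + ½aΔt²; chain segment to segment.
0–2 s: v starts -2 m/s; Δx = -2·2 + ½·2·2² = 0 m; v ends 2 m/s.
2–5 s: v starts 2 m/s; Δx = 2·3 + ½·-9·3² = -34.5 m; v ends -25 m/s.
5–8 s: v starts -25 m/s; Δx = -25·3 + ½·10·3² = -30 m; v ends 5 m/s.
x(8) = 3 + Σ Δx = -61.5 m.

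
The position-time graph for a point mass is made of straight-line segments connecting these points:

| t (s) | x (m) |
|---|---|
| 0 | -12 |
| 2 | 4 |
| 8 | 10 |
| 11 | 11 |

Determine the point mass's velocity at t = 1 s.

Velocity is the slope of the x-t graph on 0–2 s: (4 − -12)/(2 − 0) = 8 m/s.

8 m/s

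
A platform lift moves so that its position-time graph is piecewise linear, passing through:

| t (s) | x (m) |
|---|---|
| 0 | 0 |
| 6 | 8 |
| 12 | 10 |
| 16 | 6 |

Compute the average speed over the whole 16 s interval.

0.875 m/s

Average speed = (total path length)/(elapsed time); on a piecewise-linear x-t graph the path length is Σ|Δx|.
0–6 s: |Δx| = |8 − 0| = 8 m
6–12 s: |Δx| = |10 − 8| = 2 m
12–16 s: |Δx| = |6 − 10| = 4 m
Total path = 14 m; average speed = 14/16 = 0.875 m/s.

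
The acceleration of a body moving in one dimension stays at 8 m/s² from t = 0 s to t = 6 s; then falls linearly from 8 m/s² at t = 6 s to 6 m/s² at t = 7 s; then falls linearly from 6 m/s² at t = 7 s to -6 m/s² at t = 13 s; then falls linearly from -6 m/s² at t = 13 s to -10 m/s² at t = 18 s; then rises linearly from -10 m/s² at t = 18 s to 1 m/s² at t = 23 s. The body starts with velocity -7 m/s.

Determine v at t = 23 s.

-14.5 m/s

Δv equals the area under the a-t graph; then v = v₀ + Δv.
0–6 s: 8 × 6 = 48 m/s
6–7 s: ½(8 + 6)(1) = 7 m/s
7–13 s: ½(6 + -6)(6) = 0 m/s
13–18 s: ½(-6 + -10)(5) = -40 m/s
18–23 s: ½(-10 + 1)(5) = -22.5 m/s
Δv = -7.5 m/s, so v(23) = -7 + (-7.5) = -14.5 m/s.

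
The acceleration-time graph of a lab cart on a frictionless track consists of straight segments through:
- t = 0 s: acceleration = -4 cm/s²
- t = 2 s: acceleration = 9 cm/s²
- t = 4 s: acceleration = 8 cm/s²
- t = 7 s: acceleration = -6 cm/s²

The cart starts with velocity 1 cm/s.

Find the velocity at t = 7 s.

Δv equals the area under the a-t graph; then v = v₀ + Δv.
0–2 s: ½(-4 + 9)(2) = 5 cm/s
2–4 s: ½(9 + 8)(2) = 17 cm/s
4–7 s: ½(8 + -6)(3) = 3 cm/s
Δv = 25 cm/s, so v(7) = 1 + (25) = 26 cm/s.

26 cm/s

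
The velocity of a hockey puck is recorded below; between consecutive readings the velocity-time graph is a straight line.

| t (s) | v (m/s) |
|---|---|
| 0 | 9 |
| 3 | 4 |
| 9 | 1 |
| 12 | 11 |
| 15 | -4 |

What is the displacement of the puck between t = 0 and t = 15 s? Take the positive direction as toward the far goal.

63 m

Displacement is the signed area under the v-t curve.
0–3 s: ½(9 + 4)(3) = 19.5 m
3–9 s: ½(4 + 1)(6) = 15 m
9–12 s: ½(1 + 11)(3) = 18 m
12–15 s: ½(11 + -4)(3) = 10.5 m
Net displacement = 63 m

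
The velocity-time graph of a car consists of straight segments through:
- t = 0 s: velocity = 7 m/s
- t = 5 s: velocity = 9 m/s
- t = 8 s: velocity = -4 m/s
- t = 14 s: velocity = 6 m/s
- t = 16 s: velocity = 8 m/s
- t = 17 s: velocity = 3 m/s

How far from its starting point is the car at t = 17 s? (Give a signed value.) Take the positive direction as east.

73 m

Displacement is the signed area under the v-t curve.
0–5 s: ½(7 + 9)(5) = 40 m
5–8 s: ½(9 + -4)(3) = 7.5 m
8–14 s: ½(-4 + 6)(6) = 6 m
14–16 s: ½(6 + 8)(2) = 14 m
16–17 s: ½(8 + 3)(1) = 5.5 m
Net displacement = 73 m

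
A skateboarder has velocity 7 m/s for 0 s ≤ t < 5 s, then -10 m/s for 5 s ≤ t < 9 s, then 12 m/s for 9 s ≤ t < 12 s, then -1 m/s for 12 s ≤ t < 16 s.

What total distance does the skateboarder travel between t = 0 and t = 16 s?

Total distance travelled is ∫|v| dt — sum the magnitudes of each area piece.
0–5 s: |7| × 5 = 35 m
5–9 s: |-10| × 4 = 40 m
9–12 s: |12| × 3 = 36 m
12–16 s: |-1| × 4 = 4 m
Total distance = 115 m

115 m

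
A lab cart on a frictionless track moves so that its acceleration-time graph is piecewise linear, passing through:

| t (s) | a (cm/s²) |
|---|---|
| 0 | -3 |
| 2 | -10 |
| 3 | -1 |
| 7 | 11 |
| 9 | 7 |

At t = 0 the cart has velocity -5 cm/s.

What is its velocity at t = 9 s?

14.5 cm/s

Δv equals the area under the a-t graph; then v = v₀ + Δv.
0–2 s: ½(-3 + -10)(2) = -13 cm/s
2–3 s: ½(-10 + -1)(1) = -5.5 cm/s
3–7 s: ½(-1 + 11)(4) = 20 cm/s
7–9 s: ½(11 + 7)(2) = 18 cm/s
Δv = 19.5 cm/s, so v(9) = -5 + (19.5) = 14.5 cm/s.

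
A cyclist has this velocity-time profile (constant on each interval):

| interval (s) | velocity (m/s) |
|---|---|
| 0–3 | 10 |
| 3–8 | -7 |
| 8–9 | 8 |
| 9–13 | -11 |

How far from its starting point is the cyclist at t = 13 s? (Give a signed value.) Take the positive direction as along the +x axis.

Displacement is the signed area under the v-t curve.
0–3 s: 10 × 3 = 30 m
3–8 s: -7 × 5 = -35 m
8–9 s: 8 × 1 = 8 m
9–13 s: -11 × 4 = -44 m
Net displacement = -41 m

-41 m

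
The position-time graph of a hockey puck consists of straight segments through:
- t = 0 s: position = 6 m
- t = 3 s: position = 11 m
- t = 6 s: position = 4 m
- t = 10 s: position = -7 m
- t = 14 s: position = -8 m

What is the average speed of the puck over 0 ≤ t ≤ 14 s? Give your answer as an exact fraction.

12/7 m/s

Average speed = (total path length)/(elapsed time); on a piecewise-linear x-t graph the path length is Σ|Δx|.
0–3 s: |Δx| = |11 − 6| = 5 m
3–6 s: |Δx| = |4 − 11| = 7 m
6–10 s: |Δx| = |-7 − 4| = 11 m
10–14 s: |Δx| = |-8 − -7| = 1 m
Total path = 24 m; average speed = 24/14 = 12/7 m/s.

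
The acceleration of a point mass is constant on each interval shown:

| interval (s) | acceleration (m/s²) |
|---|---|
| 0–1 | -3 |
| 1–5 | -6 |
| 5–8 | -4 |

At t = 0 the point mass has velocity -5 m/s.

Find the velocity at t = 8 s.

-44 m/s

Δv equals the area under the a-t graph; then v = v₀ + Δv.
0–1 s: -3 × 1 = -3 m/s
1–5 s: -6 × 4 = -24 m/s
5–8 s: -4 × 3 = -12 m/s
Δv = -39 m/s, so v(8) = -5 + (-39) = -44 m/s.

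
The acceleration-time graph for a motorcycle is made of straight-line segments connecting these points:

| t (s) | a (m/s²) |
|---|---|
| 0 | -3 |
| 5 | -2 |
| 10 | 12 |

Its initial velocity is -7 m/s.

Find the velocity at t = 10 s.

Δv equals the area under the a-t graph; then v = v₀ + Δv.
0–5 s: ½(-3 + -2)(5) = -12.5 m/s
5–10 s: ½(-2 + 12)(5) = 25 m/s
Δv = 12.5 m/s, so v(10) = -7 + (12.5) = 5.5 m/s.

5.5 m/s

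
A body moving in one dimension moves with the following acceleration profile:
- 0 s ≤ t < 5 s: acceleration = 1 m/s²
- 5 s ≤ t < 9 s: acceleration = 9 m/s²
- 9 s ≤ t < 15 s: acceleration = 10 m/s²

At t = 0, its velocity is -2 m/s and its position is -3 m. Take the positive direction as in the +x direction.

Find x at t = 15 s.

497.5 m

On each constant-a segment, Δv = aΔt and Δx = v₀Δt + ½aΔt²; chain segment to segment.
0–5 s: v starts -2 m/s; Δx = -2·5 + ½·1·5² = 2.5 m; v ends 3 m/s.
5–9 s: v starts 3 m/s; Δx = 3·4 + ½·9·4² = 84 m; v ends 39 m/s.
9–15 s: v starts 39 m/s; Δx = 39·6 + ½·10·6² = 414 m; v ends 99 m/s.
x(15) = -3 + Σ Δx = 497.5 m.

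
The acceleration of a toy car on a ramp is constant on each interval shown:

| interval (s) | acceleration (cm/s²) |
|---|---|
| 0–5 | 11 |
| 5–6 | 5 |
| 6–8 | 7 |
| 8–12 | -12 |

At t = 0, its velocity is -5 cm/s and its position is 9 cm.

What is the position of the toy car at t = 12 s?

On each constant-a segment, Δv = aΔt and Δx = v₀Δt + ½aΔt²; chain segment to segment.
0–5 s: v starts -5 cm/s; Δx = -5·5 + ½·11·5² = 112.5 cm; v ends 50 cm/s.
5–6 s: v starts 50 cm/s; Δx = 50·1 + ½·5·1² = 52.5 cm; v ends 55 cm/s.
6–8 s: v starts 55 cm/s; Δx = 55·2 + ½·7·2² = 124 cm; v ends 69 cm/s.
8–12 s: v starts 69 cm/s; Δx = 69·4 + ½·-12·4² = 180 cm; v ends 21 cm/s.
x(12) = 9 + Σ Δx = 478 cm.

478 cm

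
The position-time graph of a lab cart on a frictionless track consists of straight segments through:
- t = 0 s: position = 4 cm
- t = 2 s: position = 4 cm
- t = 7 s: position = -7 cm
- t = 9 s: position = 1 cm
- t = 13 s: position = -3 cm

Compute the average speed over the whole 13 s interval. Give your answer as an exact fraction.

23/13 cm/s

Average speed = (total path length)/(elapsed time); on a piecewise-linear x-t graph the path length is Σ|Δx|.
0–2 s: |Δx| = |4 − 4| = 0 cm
2–7 s: |Δx| = |-7 − 4| = 11 cm
7–9 s: |Δx| = |1 − -7| = 8 cm
9–13 s: |Δx| = |-3 − 1| = 4 cm
Total path = 23 cm; average speed = 23/13 = 23/13 cm/s.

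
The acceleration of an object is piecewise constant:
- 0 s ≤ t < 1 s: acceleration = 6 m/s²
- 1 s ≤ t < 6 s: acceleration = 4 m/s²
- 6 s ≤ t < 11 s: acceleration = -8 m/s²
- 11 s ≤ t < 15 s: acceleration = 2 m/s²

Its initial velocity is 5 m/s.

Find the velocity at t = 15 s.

-1 m/s

Δv equals the area under the a-t graph; then v = v₀ + Δv.
0–1 s: 6 × 1 = 6 m/s
1–6 s: 4 × 5 = 20 m/s
6–11 s: -8 × 5 = -40 m/s
11–15 s: 2 × 4 = 8 m/s
Δv = -6 m/s, so v(15) = 5 + (-6) = -1 m/s.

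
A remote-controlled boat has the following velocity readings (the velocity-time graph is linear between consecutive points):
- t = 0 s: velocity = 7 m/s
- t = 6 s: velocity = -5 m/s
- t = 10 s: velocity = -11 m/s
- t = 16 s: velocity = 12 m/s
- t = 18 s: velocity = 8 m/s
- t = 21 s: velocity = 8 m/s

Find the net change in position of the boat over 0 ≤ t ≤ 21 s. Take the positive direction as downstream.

21 m

Displacement is the signed area under the v-t curve.
0–6 s: ½(7 + -5)(6) = 6 m
6–10 s: ½(-5 + -11)(4) = -32 m
10–16 s: ½(-11 + 12)(6) = 3 m
16–18 s: ½(12 + 8)(2) = 20 m
18–21 s: 8 × 3 = 24 m
Net displacement = 21 m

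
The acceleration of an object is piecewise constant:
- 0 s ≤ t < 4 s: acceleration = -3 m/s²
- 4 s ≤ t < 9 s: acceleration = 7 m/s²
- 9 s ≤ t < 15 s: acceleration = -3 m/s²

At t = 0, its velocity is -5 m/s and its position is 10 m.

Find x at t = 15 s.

22.5 m

On each constant-a segment, Δv = aΔt and Δx = v₀Δt + ½aΔt²; chain segment to segment.
0–4 s: v starts -5 m/s; Δx = -5·4 + ½·-3·4² = -44 m; v ends -17 m/s.
4–9 s: v starts -17 m/s; Δx = -17·5 + ½·7·5² = 2.5 m; v ends 18 m/s.
9–15 s: v starts 18 m/s; Δx = 18·6 + ½·-3·6² = 54 m; v ends 0 m/s.
x(15) = 10 + Σ Δx = 22.5 m.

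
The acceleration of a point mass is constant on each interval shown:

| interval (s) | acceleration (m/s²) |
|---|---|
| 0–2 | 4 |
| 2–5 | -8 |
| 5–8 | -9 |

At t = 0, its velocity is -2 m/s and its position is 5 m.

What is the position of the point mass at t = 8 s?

-103.5 m

On each constant-a segment, Δv = aΔt and Δx = v₀Δt + ½aΔt²; chain segment to segment.
0–2 s: v starts -2 m/s; Δx = -2·2 + ½·4·2² = 4 m; v ends 6 m/s.
2–5 s: v starts 6 m/s; Δx = 6·3 + ½·-8·3² = -18 m; v ends -18 m/s.
5–8 s: v starts -18 m/s; Δx = -18·3 + ½·-9·3² = -94.5 m; v ends -45 m/s.
x(8) = 5 + Σ Δx = -103.5 m.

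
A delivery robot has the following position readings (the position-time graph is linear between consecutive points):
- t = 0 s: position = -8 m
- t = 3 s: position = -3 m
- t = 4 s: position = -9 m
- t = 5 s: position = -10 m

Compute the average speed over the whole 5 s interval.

Average speed = (total path length)/(elapsed time); on a piecewise-linear x-t graph the path length is Σ|Δx|.
0–3 s: |Δx| = |-3 − -8| = 5 m
3–4 s: |Δx| = |-9 − -3| = 6 m
4–5 s: |Δx| = |-10 − -9| = 1 m
Total path = 12 m; average speed = 12/5 = 2.4 m/s.

2.4 m/s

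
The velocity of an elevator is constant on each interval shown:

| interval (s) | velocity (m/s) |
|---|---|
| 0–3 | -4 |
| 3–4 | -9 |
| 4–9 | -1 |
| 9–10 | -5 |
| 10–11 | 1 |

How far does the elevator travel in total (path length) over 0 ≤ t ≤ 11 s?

32 m

Total distance travelled is ∫|v| dt — sum the magnitudes of each area piece.
0–3 s: |-4| × 3 = 12 m
3–4 s: |-9| × 1 = 9 m
4–9 s: |-1| × 5 = 5 m
9–10 s: |-5| × 1 = 5 m
10–11 s: |1| × 1 = 1 m
Total distance = 32 m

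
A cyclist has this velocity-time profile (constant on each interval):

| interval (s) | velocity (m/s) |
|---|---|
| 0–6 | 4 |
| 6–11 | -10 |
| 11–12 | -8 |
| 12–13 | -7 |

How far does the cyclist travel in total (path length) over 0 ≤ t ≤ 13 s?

89 m

Distance (not displacement) is the total path length: add the absolute areas under v-t.
0–6 s: |4| × 6 = 24 m
6–11 s: |-10| × 5 = 50 m
11–12 s: |-8| × 1 = 8 m
12–13 s: |-7| × 1 = 7 m
Total distance = 89 m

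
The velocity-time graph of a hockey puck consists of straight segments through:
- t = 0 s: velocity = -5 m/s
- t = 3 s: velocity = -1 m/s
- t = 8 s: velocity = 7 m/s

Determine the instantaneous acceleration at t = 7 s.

Acceleration is the slope of the v-t graph on 3–8 s: (7 − -1)/(8 − 3) = 1.6 m/s².

1.6 m/s²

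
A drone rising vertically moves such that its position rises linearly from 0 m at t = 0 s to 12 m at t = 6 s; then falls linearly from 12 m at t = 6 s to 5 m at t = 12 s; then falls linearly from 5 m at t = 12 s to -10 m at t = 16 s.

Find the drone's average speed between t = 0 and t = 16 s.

2.125 m/s

Average speed = (total path length)/(elapsed time); on a piecewise-linear x-t graph the path length is Σ|Δx|.
0–6 s: |Δx| = |12 − 0| = 12 m
6–12 s: |Δx| = |5 − 12| = 7 m
12–16 s: |Δx| = |-10 − 5| = 15 m
Total path = 34 m; average speed = 34/16 = 2.125 m/s.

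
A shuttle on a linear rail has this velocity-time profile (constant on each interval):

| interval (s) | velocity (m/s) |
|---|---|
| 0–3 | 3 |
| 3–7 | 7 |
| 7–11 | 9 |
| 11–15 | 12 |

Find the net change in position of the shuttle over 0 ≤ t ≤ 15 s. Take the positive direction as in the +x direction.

121 m

Net displacement equals the area under the velocity-time graph (areas below the axis count negative).
0–3 s: 3 × 3 = 9 m
3–7 s: 7 × 4 = 28 m
7–11 s: 9 × 4 = 36 m
11–15 s: 12 × 4 = 48 m
Net displacement = 121 m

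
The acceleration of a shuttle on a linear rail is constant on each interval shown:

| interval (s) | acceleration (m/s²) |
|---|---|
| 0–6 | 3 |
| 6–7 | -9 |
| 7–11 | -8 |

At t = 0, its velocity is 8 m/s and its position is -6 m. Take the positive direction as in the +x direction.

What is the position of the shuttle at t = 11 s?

121.5 m

On each constant-a segment, Δv = aΔt and Δx = v₀Δt + ½aΔt²; chain segment to segment.
0–6 s: v starts 8 m/s; Δx = 8·6 + ½·3·6² = 102 m; v ends 26 m/s.
6–7 s: v starts 26 m/s; Δx = 26·1 + ½·-9·1² = 21.5 m; v ends 17 m/s.
7–11 s: v starts 17 m/s; Δx = 17·4 + ½·-8·4² = 4 m; v ends -15 m/s.
x(11) = -6 + Σ Δx = 121.5 m.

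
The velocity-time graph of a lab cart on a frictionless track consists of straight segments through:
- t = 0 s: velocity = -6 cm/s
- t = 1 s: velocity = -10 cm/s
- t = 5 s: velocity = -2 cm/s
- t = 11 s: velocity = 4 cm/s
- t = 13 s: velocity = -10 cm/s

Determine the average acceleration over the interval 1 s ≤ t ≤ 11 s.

1.4 cm/s²

Average acceleration = Δv/Δt = (4 − -10)/(11 − 1) = 1.4 cm/s².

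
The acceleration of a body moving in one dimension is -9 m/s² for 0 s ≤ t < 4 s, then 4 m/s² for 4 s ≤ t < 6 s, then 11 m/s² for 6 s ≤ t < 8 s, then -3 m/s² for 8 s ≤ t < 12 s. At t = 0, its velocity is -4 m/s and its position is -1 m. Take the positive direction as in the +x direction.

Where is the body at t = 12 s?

On each constant-a segment, Δv = aΔt and Δx = v₀Δt + ½aΔt²; chain segment to segment.
0–4 s: v starts -4 m/s; Δx = -4·4 + ½·-9·4² = -88 m; v ends -40 m/s.
4–6 s: v starts -40 m/s; Δx = -40·2 + ½·4·2² = -72 m; v ends -32 m/s.
6–8 s: v starts -32 m/s; Δx = -32·2 + ½·11·2² = -42 m; v ends -10 m/s.
8–12 s: v starts -10 m/s; Δx = -10·4 + ½·-3·4² = -64 m; v ends -22 m/s.
x(12) = -1 + Σ Δx = -267 m.

-267 m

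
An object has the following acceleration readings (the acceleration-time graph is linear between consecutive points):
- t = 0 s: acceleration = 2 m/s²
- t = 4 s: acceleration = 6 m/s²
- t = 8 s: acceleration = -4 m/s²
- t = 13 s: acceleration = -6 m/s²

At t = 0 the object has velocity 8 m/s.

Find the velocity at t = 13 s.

Δv equals the area under the a-t graph; then v = v₀ + Δv.
0–4 s: ½(2 + 6)(4) = 16 m/s
4–8 s: ½(6 + -4)(4) = 4 m/s
8–13 s: ½(-4 + -6)(5) = -25 m/s
Δv = -5 m/s, so v(13) = 8 + (-5) = 3 m/s.

3 m/s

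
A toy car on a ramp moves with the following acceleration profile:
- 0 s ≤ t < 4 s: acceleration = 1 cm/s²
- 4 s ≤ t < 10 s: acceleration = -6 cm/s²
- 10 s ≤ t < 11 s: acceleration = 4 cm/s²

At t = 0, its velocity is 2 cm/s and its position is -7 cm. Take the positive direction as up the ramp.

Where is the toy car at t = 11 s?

-91 cm

On each constant-a segment, Δv = aΔt and Δx = v₀Δt + ½aΔt²; chain segment to segment.
0–4 s: v starts 2 cm/s; Δx = 2·4 + ½·1·4² = 16 cm; v ends 6 cm/s.
4–10 s: v starts 6 cm/s; Δx = 6·6 + ½·-6·6² = -72 cm; v ends -30 cm/s.
10–11 s: v starts -30 cm/s; Δx = -30·1 + ½·4·1² = -28 cm; v ends -26 cm/s.
x(11) = -7 + Σ Δx = -91 cm.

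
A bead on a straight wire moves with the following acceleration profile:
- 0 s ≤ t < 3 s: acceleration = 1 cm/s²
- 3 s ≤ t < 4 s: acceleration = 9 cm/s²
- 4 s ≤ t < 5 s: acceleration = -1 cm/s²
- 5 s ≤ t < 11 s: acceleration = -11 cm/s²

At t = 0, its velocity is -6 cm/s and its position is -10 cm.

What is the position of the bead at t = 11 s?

On each constant-a segment, Δv = aΔt and Δx = v₀Δt + ½aΔt²; chain segment to segment.
0–3 s: v starts -6 cm/s; Δx = -6·3 + ½·1·3² = -13.5 cm; v ends -3 cm/s.
3–4 s: v starts -3 cm/s; Δx = -3·1 + ½·9·1² = 1.5 cm; v ends 6 cm/s.
4–5 s: v starts 6 cm/s; Δx = 6·1 + ½·-1·1² = 5.5 cm; v ends 5 cm/s.
5–11 s: v starts 5 cm/s; Δx = 5·6 + ½·-11·6² = -168 cm; v ends -61 cm/s.
x(11) = -10 + Σ Δx = -184.5 cm.

-184.5 cm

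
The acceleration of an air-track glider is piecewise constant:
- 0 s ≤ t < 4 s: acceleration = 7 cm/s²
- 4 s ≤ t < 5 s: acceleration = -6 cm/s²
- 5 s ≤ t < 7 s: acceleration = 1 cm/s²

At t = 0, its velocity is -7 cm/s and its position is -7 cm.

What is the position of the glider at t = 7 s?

On each constant-a segment, Δv = aΔt and Δx = v₀Δt + ½aΔt²; chain segment to segment.
0–4 s: v starts -7 cm/s; Δx = -7·4 + ½·7·4² = 28 cm; v ends 21 cm/s.
4–5 s: v starts 21 cm/s; Δx = 21·1 + ½·-6·1² = 18 cm; v ends 15 cm/s.
5–7 s: v starts 15 cm/s; Δx = 15·2 + ½·1·2² = 32 cm; v ends 17 cm/s.
x(7) = -7 + Σ Δx = 71 cm.

71 cm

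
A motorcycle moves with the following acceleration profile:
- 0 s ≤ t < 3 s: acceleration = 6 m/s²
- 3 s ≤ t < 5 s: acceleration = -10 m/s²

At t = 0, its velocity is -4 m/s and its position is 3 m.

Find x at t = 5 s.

On each constant-a segment, Δv = aΔt and Δx = v₀Δt + ½aΔt²; chain segment to segment.
0–3 s: v starts -4 m/s; Δx = -4·3 + ½·6·3² = 15 m; v ends 14 m/s.
3–5 s: v starts 14 m/s; Δx = 14·2 + ½·-10·2² = 8 m; v ends -6 m/s.
x(5) = 3 + Σ Δx = 26 m.

26 m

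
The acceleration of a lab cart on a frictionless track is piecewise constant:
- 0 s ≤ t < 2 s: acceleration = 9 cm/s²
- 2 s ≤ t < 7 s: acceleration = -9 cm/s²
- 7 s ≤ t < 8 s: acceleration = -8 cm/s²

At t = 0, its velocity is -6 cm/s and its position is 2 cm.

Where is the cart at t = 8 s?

On each constant-a segment, Δv = aΔt and Δx = v₀Δt + ½aΔt²; chain segment to segment.
0–2 s: v starts -6 cm/s; Δx = -6·2 + ½·9·2² = 6 cm; v ends 12 cm/s.
2–7 s: v starts 12 cm/s; Δx = 12·5 + ½·-9·5² = -52.5 cm; v ends -33 cm/s.
7–8 s: v starts -33 cm/s; Δx = -33·1 + ½·-8·1² = -37 cm; v ends -41 cm/s.
x(8) = 2 + Σ Δx = -81.5 cm.

-81.5 cm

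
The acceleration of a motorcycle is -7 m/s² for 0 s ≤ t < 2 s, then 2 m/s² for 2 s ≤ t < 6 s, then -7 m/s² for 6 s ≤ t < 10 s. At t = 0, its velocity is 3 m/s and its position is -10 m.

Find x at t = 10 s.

-114 m

On each constant-a segment, Δv = aΔt and Δx = v₀Δt + ½aΔt²; chain segment to segment.
0–2 s: v starts 3 m/s; Δx = 3·2 + ½·-7·2² = -8 m; v ends -11 m/s.
2–6 s: v starts -11 m/s; Δx = -11·4 + ½·2·4² = -28 m; v ends -3 m/s.
6–10 s: v starts -3 m/s; Δx = -3·4 + ½·-7·4² = -68 m; v ends -31 m/s.
x(10) = -10 + Σ Δx = -114 m.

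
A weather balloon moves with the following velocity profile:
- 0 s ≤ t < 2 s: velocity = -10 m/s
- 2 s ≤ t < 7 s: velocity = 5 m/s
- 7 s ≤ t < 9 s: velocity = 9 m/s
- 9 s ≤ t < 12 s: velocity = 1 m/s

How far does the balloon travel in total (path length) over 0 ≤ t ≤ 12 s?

Total distance travelled is ∫|v| dt — sum the magnitudes of each area piece.
0–2 s: |-10| × 2 = 20 m
2–7 s: |5| × 5 = 25 m
7–9 s: |9| × 2 = 18 m
9–12 s: |1| × 3 = 3 m
Total distance = 66 m

66 m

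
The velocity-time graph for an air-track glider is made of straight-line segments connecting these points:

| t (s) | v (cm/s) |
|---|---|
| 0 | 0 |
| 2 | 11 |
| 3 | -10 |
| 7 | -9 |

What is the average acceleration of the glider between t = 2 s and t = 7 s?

-4 cm/s²

Average acceleration = Δv/Δt = (-9 − 11)/(7 − 2) = -4 cm/s².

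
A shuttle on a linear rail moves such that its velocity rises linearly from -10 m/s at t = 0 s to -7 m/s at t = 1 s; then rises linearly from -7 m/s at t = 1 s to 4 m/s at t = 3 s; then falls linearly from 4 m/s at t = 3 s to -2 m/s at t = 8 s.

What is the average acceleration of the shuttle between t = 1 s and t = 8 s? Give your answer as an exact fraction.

5/7 m/s²

Average acceleration = Δv/Δt = (-2 − -7)/(8 − 1) = 5/7 m/s².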